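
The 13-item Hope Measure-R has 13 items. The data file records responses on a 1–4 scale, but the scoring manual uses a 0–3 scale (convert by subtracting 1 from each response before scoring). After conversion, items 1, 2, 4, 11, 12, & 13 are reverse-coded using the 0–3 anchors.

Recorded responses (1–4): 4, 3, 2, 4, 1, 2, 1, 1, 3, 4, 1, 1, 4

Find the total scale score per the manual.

Convert to 0–3: 3, 2, 1, 3, 0, 1, 0, 0, 2, 3, 0, 0, 3
Reverse-coded (reversed = (0+3) − raw = 3 − raw):
  item 1: 3 − 3 = 0
  item 2: 3 − 2 = 1
  item 4: 3 − 3 = 0
  item 11: 3 − 0 = 3
  item 12: 3 − 0 = 3
  item 13: 3 − 3 = 0
Scored: 0, 1, 1, 0, 0, 1, 0, 0, 2, 3, 3, 3, 0
Total = 14

14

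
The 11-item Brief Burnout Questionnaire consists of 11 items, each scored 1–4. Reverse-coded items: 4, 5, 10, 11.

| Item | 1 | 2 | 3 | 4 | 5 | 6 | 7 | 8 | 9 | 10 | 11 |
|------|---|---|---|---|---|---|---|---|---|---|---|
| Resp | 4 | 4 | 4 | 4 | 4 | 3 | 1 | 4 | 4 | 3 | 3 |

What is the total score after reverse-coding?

Reverse-coded items (on a 1–4 scale, reversed = 5 − raw):
  item 4: 5 − 4 = 1
  item 5: 5 − 4 = 1
  item 10: 5 − 3 = 2
  item 11: 5 − 3 = 2
Scored responses: 4, 4, 4, 1, 1, 3, 1, 4, 4, 2, 2
Total = 4 + 4 + 4 + 1 + 1 + 3 + 1 + 4 + 4 + 2 + 2 = 30

30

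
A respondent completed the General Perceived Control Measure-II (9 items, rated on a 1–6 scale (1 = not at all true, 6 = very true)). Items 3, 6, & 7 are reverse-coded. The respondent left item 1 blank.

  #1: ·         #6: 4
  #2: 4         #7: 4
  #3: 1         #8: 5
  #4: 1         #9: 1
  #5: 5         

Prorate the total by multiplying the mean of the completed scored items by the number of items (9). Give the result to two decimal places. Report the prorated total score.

31.50

Reverse-coded (reversed = (1+6) − raw = 7 − raw):
  item 3: 7 − 1 = 6
  item 6: 7 − 4 = 3
  item 7: 7 − 4 = 3
Completed scored items (8 of 9): 4, 6, 1, 5, 3, 3, 5, 1; sum = 28.
Person mean = 28 / 8 ≈ 3.5000
Prorated total = (28 / 8) × 9 = 31.50 (to 2 dp)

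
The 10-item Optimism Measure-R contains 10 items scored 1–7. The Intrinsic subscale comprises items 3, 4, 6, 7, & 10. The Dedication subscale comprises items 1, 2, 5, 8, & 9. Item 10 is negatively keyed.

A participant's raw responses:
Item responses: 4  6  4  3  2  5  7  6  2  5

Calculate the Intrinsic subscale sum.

22

Intrinsic items: 3, 4, 6, 7, 10.
Of these, item 10 is negatively keyed; on a 1–7 scale, reversed = 8 − raw.
  item 3: 4
  item 4: 3
  item 6: 5
  item 7: 7
  item 10: 8 − 5 = 3
Sum = 4 + 3 + 5 + 7 + 3 = 22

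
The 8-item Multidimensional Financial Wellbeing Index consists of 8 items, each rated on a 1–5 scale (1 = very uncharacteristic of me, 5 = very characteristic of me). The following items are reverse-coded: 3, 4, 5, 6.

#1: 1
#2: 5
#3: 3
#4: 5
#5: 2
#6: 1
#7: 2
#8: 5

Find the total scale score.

26

Raw sum = 24. Reverse-coded items: 3, 4, 5, 6; their raw sum = 11.
Each reversal replaces raw with 6 − raw, changing the total by 6 − 2·raw per item.
Total = 24 + 4·6 − 2·11 = 24 + 24 − 22 = 26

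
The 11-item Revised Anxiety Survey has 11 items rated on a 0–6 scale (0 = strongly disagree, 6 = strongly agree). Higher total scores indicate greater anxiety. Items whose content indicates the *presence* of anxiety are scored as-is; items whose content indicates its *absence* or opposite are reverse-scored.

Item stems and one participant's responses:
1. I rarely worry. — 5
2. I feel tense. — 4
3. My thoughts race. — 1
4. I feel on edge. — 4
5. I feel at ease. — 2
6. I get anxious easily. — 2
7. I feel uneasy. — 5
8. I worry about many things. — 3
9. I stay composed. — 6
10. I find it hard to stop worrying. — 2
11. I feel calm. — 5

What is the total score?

Items 1, 5, 9, 11 describe the absence/opposite of anxiety → reverse-score.
reversed = (0+6) − raw = 6 − raw.
  item 1: 6 − 5 = 1
  item 2: 4
  item 3: 1
  item 4: 4
  item 5: 6 − 2 = 4
  item 6: 2
  item 7: 5
  item 8: 3
  item 9: 6 − 6 = 0
  item 10: 2
  item 11: 6 − 5 = 1
Total = 1 + 4 + 1 + 4 + 4 + 2 + 5 + 3 + 0 + 2 + 1 = 27

27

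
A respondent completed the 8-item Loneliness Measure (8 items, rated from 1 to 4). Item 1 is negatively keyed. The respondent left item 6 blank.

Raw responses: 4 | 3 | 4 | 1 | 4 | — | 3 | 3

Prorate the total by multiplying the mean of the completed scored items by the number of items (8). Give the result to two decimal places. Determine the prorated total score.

21.71

Reverse-coded (on a 1–4 scale, reversed = 5 − raw):
  item 1: 5 − 4 = 1
Completed scored items (7 of 8): 1, 3, 4, 1, 4, 3, 3; sum = 19.
Person mean = 19 / 7 ≈ 2.7143
Prorated total = (19 / 7) × 8 = 21.71 (to 2 dp)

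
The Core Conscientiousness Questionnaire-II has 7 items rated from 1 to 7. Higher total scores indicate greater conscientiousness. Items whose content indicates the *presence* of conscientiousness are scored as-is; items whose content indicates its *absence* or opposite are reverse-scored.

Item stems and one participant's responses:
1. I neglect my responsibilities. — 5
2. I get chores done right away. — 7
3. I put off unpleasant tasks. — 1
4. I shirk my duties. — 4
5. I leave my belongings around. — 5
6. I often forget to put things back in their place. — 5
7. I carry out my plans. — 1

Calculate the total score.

28

Items 1, 3, 4, 5, 6 describe the absence/opposite of conscientiousness → reverse-score.
on a 1–7 scale, reversed = 8 − raw.
  item 1: 8 − 5 = 3
  item 2: 7
  item 3: 8 − 1 = 7
  item 4: 8 − 4 = 4
  item 5: 8 − 5 = 3
  item 6: 8 − 5 = 3
  item 7: 1
Total = 3 + 7 + 7 + 4 + 3 + 3 + 1 = 28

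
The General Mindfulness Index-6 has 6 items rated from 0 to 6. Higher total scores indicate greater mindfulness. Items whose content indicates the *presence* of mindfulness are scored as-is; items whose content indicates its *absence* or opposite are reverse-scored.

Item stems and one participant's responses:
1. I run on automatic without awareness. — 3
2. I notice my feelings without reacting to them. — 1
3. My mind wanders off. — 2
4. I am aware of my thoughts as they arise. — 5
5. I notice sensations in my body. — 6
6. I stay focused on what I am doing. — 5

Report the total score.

Items 1, 3 describe the absence/opposite of mindfulness → reverse-score.
reverse-coded value = 6 − response.
  item 1: 6 − 3 = 3
  item 2: 1
  item 3: 6 − 2 = 4
  item 4: 5
  item 5: 6
  item 6: 5
Total = 3 + 1 + 4 + 5 + 6 + 5 = 24

24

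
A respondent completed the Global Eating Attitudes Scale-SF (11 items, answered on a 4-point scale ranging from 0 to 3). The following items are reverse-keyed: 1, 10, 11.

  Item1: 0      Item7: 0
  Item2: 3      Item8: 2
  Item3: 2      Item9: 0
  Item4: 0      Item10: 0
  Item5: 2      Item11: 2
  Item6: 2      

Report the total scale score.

Apply reverse scoring (reversed = (0+3) − raw = 3 − raw):
  item 1: 3 − 0 = 3
  item 10: 3 − 0 = 3
  item 11: 3 − 2 = 1
Scored items: 3, 3, 2, 0, 2, 2, 0, 2, 0, 3, 1
Total = 3 + 3 + 2 + 0 + 2 + 2 + 0 + 2 + 0 + 3 + 1 = 18

18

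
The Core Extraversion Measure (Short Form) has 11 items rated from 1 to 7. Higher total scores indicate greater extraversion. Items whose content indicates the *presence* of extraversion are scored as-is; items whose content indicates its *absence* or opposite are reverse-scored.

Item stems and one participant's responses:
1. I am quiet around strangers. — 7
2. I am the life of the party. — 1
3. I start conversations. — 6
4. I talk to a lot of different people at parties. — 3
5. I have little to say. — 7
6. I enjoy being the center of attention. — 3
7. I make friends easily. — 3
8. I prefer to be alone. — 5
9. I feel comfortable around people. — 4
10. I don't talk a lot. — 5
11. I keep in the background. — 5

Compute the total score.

Items 1, 5, 8, 10, 11 describe the absence/opposite of extraversion → reverse-score.
on a 1–7 scale, reversed = 8 − raw.
  item 1: 8 − 7 = 1
  item 2: 1
  item 3: 6
  item 4: 3
  item 5: 8 − 7 = 1
  item 6: 3
  item 7: 3
  item 8: 8 − 5 = 3
  item 9: 4
  item 10: 8 − 5 = 3
  item 11: 8 − 5 = 3
Total = 1 + 1 + 6 + 3 + 1 + 3 + 3 + 3 + 4 + 3 + 3 = 31

31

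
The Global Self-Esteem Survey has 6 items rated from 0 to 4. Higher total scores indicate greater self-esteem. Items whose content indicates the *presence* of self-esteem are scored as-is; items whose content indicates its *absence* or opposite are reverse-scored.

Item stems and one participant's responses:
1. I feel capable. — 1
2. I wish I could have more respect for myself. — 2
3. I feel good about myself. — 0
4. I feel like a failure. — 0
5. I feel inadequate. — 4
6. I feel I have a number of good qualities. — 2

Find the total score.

Items 2, 4, 5 describe the absence/opposite of self-esteem → reverse-score.
reverse-coded value = 4 − response.
  item 1: 1
  item 2: 4 − 2 = 2
  item 3: 0
  item 4: 4 − 0 = 4
  item 5: 4 − 4 = 0
  item 6: 2
Total = 1 + 2 + 0 + 4 + 0 + 2 = 9

9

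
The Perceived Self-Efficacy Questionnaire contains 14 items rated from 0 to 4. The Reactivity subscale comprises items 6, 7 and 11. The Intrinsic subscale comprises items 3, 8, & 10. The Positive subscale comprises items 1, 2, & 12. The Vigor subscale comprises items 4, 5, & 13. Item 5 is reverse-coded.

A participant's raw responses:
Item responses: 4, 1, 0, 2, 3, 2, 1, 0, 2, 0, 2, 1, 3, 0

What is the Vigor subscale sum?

6

Vigor items: 4, 5, 13.
Of these, item 5 is reverse-coded; on a 0–4 scale, reversed = 4 − raw.
  item 4: 2
  item 5: 4 − 3 = 1
  item 13: 3
Sum = 2 + 1 + 3 = 6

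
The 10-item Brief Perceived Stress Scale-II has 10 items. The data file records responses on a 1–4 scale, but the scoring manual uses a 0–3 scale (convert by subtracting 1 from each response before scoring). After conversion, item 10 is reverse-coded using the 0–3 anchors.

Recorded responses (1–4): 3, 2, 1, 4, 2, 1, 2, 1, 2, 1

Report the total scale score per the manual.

12

Convert to 0–3: 2, 1, 0, 3, 1, 0, 1, 0, 1, 0
Reverse-coded (reverse-coded value = 3 − response):
  item 10: 3 − 0 = 3
Scored: 2, 1, 0, 3, 1, 0, 1, 0, 1, 3
Total = 12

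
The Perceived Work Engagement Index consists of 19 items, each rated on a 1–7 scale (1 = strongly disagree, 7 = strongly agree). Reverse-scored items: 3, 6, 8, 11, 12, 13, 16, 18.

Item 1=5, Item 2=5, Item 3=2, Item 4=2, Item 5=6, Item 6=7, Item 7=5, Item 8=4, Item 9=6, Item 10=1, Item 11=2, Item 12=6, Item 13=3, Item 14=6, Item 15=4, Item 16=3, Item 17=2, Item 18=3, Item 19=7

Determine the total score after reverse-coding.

83

Reversing items 3, 6, 8, 11, 12, 13, 16 and 18 with 8 − raw:
Total = 5 + 5 + (8−2) + 2 + 6 + (8−7) + 5 + (8−4) + 6 + 1 + (8−2) + (8−6) + (8−3) + 6 + 4 + (8−3) + 2 + (8−3) + 7
      = 5 + 5 + 6 + 2 + 6 + 1 + 5 + 4 + 6 + 1 + 6 + 2 + 5 + 6 + 4 + 5 + 2 + 5 + 7 = 83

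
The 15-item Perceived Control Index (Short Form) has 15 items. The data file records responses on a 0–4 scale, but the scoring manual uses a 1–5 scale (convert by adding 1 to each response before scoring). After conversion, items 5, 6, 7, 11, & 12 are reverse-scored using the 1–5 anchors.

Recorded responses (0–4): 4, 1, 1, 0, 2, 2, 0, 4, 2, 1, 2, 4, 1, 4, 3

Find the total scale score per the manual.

46

Convert to 1–5: 5, 2, 2, 1, 3, 3, 1, 5, 3, 2, 3, 5, 2, 5, 4
Reverse-coded (reversed = (1+5) − raw = 6 − raw):
  item 5: 6 − 3 = 3
  item 6: 6 − 3 = 3
  item 7: 6 − 1 = 5
  item 11: 6 − 3 = 3
  item 12: 6 − 5 = 1
Scored: 5, 2, 2, 1, 3, 3, 5, 5, 3, 2, 3, 1, 2, 5, 4
Total = 46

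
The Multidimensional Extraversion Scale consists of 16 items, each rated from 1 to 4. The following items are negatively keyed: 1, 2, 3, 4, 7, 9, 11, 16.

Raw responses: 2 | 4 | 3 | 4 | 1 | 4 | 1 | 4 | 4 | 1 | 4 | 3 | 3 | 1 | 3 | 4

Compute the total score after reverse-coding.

Raw sum = 46. Negatively keyed items: 1, 2, 3, 4, 7, 9, 11, 16; their raw sum = 26.
Each reversal replaces raw with 5 − raw, changing the total by 5 − 2·raw per item.
Total = 46 + 8·5 − 2·26 = 46 + 40 − 52 = 34

34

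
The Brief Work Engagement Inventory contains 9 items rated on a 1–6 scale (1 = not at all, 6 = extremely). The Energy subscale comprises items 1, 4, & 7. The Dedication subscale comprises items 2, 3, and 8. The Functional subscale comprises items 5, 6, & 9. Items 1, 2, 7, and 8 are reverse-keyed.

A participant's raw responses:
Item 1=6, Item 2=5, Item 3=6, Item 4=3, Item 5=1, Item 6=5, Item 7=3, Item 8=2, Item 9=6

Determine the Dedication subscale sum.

Dedication items: 2, 3, 8.
Of these, items 2 and 8 are reverse-keyed; on a 1–6 scale, reversed = 7 − raw.
  item 2: 7 − 5 = 2
  item 3: 6
  item 8: 7 − 2 = 5
Sum = 2 + 6 + 5 = 13

13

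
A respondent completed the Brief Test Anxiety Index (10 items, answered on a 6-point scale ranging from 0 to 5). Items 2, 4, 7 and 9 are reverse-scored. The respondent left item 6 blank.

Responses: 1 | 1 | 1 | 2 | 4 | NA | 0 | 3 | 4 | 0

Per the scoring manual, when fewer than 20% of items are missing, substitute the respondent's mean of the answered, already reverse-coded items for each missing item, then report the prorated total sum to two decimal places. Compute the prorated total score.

24.44

Reverse-coded (reverse-coded value = 5 − response):
  item 2: 5 − 1 = 4
  item 4: 5 − 2 = 3
  item 7: 5 − 0 = 5
  item 9: 5 − 4 = 1
Completed scored items (9 of 10): 1, 4, 1, 3, 4, 5, 3, 1, 0; sum = 22.
Person mean = 22 / 9 ≈ 2.4444
Prorated total = (22 / 9) × 10 = 24.44 (to 2 dp)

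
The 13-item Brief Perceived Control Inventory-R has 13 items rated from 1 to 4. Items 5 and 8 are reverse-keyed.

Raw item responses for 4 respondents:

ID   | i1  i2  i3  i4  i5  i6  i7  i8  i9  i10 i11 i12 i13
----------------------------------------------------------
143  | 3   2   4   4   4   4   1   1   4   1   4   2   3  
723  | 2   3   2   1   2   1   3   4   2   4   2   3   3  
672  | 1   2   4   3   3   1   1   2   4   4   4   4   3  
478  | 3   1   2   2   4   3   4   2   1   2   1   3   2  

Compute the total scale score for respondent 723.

Respondent 723 raw: 2, 3, 2, 1, 2, 1, 3, 4, 2, 4, 2, 3, 3.
Reverse-coded (on a 1–4 scale, reversed = 5 − raw):
  item 1: 2
  item 2: 3
  item 3: 2
  item 4: 1
  item 5: 5 − 2 = 3
  item 6: 1
  item 7: 3
  item 8: 5 − 4 = 1
  item 9: 2
  item 10: 4
  item 11: 2
  item 12: 3
  item 13: 3
Sum = 2 + 3 + 2 + 1 + 3 + 1 + 3 + 1 + 2 + 4 + 2 + 3 + 3 = 30

30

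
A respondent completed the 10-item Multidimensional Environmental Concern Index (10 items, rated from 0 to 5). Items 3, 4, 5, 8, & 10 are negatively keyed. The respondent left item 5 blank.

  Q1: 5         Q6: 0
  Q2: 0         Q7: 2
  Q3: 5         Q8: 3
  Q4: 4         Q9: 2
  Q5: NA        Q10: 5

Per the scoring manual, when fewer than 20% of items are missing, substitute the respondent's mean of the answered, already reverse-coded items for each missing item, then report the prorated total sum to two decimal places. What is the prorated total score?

Reverse-coded (reversed = (0+5) − raw = 5 − raw):
  item 3: 5 − 5 = 0
  item 4: 5 − 4 = 1
  item 8: 5 − 3 = 2
  item 10: 5 − 5 = 0
Completed scored items (9 of 10): 5, 0, 0, 1, 0, 2, 2, 2, 0; sum = 12.
Person mean = 12 / 9 ≈ 1.3333
Prorated total = (12 / 9) × 10 = 13.33 (to 2 dp)

13.33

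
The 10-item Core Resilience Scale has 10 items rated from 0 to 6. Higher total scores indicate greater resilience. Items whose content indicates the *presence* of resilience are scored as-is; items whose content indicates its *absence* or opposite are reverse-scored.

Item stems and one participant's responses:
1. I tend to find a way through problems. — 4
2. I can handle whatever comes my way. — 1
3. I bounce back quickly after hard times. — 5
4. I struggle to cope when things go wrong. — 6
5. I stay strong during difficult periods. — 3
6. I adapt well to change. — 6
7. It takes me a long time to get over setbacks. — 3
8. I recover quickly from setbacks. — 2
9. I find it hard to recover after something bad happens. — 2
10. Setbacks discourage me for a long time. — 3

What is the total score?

Items 4, 7, 9, 10 describe the absence/opposite of resilience → reverse-score.
reversed = (0+6) − raw = 6 − raw.
  item 1: 4
  item 2: 1
  item 3: 5
  item 4: 6 − 6 = 0
  item 5: 3
  item 6: 6
  item 7: 6 − 3 = 3
  item 8: 2
  item 9: 6 − 2 = 4
  item 10: 6 − 3 = 3
Total = 4 + 1 + 5 + 0 + 3 + 6 + 3 + 2 + 4 + 3 = 31

31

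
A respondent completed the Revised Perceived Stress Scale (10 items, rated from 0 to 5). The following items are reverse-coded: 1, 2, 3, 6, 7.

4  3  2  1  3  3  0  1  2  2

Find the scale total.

22

Reversing items 1, 2, 3, 6, and 7 with 5 − raw:
Total = (5−4) + (5−3) + (5−2) + 1 + 3 + (5−3) + (5−0) + 1 + 2 + 2
      = 1 + 2 + 3 + 1 + 3 + 2 + 5 + 1 + 2 + 2 = 22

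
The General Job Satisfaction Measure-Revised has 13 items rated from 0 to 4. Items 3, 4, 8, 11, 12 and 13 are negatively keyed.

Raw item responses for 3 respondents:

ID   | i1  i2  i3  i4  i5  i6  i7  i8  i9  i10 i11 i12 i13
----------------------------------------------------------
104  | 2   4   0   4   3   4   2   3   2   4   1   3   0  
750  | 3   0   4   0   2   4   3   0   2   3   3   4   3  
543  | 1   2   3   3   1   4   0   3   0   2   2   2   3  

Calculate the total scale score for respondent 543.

Respondent 543 raw: 1, 2, 3, 3, 1, 4, 0, 3, 0, 2, 2, 2, 3.
Reverse-coded (reversed = (0+4) − raw = 4 − raw):
  item 1: 1
  item 2: 2
  item 3: 4 − 3 = 1
  item 4: 4 − 3 = 1
  item 5: 1
  item 6: 4
  item 7: 0
  item 8: 4 − 3 = 1
  item 9: 0
  item 10: 2
  item 11: 4 − 2 = 2
  item 12: 4 − 2 = 2
  item 13: 4 − 3 = 1
Sum = 1 + 2 + 1 + 1 + 1 + 4 + 0 + 1 + 0 + 2 + 2 + 2 + 1 = 18

18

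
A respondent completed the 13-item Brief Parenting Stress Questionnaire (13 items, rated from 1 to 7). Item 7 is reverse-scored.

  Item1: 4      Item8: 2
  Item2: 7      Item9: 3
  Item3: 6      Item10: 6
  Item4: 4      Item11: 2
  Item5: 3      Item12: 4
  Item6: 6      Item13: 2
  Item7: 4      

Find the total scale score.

Reversing item 7 with 8 − raw:
Total = 4 + 7 + 6 + 4 + 3 + 6 + (8−4) + 2 + 3 + 6 + 2 + 4 + 2
      = 4 + 7 + 6 + 4 + 3 + 6 + 4 + 2 + 3 + 6 + 2 + 4 + 2 = 53

53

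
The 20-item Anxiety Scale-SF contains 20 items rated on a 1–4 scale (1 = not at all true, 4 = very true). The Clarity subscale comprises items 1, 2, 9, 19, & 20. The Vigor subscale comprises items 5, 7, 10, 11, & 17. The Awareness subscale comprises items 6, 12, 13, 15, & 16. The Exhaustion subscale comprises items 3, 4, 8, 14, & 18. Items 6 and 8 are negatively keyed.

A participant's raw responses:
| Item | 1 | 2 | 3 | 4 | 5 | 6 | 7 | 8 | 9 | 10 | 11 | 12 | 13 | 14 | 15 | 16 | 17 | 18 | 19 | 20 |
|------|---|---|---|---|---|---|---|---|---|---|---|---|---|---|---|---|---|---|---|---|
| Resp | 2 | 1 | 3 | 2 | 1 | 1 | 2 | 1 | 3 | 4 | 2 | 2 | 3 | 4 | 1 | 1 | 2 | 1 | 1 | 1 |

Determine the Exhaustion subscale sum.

14

Exhaustion items: 3, 4, 8, 14, 18.
Of these, item 8 is negatively keyed; on a 1–4 scale, reversed = 5 − raw.
  item 3: 3
  item 4: 2
  item 8: 5 − 1 = 4
  item 14: 4
  item 18: 1
Sum = 3 + 2 + 4 + 4 + 1 = 14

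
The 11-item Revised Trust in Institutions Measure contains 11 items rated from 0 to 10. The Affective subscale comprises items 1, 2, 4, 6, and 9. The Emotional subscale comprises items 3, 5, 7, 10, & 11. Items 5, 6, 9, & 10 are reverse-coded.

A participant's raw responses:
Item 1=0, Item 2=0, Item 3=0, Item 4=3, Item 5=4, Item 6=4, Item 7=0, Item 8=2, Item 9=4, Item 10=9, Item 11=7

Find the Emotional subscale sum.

Emotional items: 3, 5, 7, 10, 11.
Of these, items 5 & 10 are reverse-coded; on a 0–10 scale, reversed = 10 − raw.
  item 3: 0
  item 5: 10 − 4 = 6
  item 7: 0
  item 10: 10 − 9 = 1
  item 11: 7
Sum = 0 + 6 + 0 + 1 + 7 = 14

14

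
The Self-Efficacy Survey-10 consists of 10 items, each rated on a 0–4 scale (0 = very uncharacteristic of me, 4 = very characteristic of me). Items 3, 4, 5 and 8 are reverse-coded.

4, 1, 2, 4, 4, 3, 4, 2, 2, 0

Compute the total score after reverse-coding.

Reversing items 3, 4, 5 and 8 with 4 − raw:
Total = 4 + 1 + (4−2) + (4−4) + (4−4) + 3 + 4 + (4−2) + 2 + 0
      = 4 + 1 + 2 + 0 + 0 + 3 + 4 + 2 + 2 + 0 = 18

18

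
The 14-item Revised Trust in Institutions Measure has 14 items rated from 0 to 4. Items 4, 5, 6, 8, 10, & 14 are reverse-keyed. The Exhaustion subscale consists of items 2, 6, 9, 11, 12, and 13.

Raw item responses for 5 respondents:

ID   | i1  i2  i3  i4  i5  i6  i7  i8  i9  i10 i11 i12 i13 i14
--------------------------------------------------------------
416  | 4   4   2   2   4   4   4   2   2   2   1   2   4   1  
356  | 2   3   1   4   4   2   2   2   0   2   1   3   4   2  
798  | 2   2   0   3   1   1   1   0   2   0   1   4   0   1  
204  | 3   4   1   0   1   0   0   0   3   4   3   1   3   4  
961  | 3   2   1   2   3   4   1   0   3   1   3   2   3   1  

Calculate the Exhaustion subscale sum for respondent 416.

13

Respondent 416 raw: 4, 4, 2, 2, 4, 4, 4, 2, 2, 2, 1, 2, 4, 1.
Exhaustion items: 2, 6, 9, 11, 12, 13.
Reverse-coded (reversed = (0+4) − raw = 4 − raw):
  item 2: 4
  item 6: 4 − 4 = 0
  item 9: 2
  item 11: 1
  item 12: 2
  item 13: 4
Sum = 4 + 0 + 2 + 1 + 2 + 4 = 13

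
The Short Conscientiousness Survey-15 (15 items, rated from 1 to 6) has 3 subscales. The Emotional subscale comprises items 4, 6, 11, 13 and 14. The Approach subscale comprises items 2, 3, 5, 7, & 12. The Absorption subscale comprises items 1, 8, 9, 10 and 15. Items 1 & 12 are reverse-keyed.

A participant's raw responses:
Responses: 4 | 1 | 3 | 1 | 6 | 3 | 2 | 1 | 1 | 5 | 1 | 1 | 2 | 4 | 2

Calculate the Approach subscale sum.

Approach items: 2, 3, 5, 7, 12.
Of these, item 12 is reverse-keyed; reversed = (1+6) − raw = 7 − raw.
  item 2: 1
  item 3: 3
  item 5: 6
  item 7: 2
  item 12: 7 − 1 = 6
Sum = 1 + 3 + 6 + 2 + 6 = 18

18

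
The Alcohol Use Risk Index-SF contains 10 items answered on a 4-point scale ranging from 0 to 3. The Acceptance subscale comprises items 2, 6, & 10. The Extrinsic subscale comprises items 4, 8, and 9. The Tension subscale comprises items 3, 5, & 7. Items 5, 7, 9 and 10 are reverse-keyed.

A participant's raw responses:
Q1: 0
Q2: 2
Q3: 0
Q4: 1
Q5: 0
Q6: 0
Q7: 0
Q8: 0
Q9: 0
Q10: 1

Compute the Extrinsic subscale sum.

4

Extrinsic items: 4, 8, 9.
Of these, item 9 is reverse-keyed; reverse-coded value = 3 − response.
  item 4: 1
  item 8: 0
  item 9: 3 − 0 = 3
Sum = 1 + 0 + 3 = 4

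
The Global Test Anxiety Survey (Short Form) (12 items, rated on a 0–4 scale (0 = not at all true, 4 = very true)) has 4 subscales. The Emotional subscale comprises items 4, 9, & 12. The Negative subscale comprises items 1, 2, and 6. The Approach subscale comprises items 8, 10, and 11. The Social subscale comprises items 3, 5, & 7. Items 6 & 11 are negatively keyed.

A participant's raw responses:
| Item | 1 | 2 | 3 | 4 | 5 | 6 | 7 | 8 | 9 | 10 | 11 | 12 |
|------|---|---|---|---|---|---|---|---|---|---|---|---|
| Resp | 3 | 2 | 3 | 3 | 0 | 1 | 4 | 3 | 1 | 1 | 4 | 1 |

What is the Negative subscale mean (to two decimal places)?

2.67

Negative items: 1, 2, 6.
Of these, item 6 is negatively keyed; reverse-coded value = 4 − response.
  item 1: 3
  item 2: 2
  item 6: 4 − 1 = 3
Sum = 3 + 2 + 3 = 8
Mean = 8 / 3 = 2.67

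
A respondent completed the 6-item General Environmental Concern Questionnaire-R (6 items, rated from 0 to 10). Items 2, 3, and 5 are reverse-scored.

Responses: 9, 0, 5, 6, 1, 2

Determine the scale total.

41

Reversing items 2, 3, and 5 with 10 − raw:
Total = 9 + (10−0) + (10−5) + 6 + (10−1) + 2
      = 9 + 10 + 5 + 6 + 9 + 2 = 41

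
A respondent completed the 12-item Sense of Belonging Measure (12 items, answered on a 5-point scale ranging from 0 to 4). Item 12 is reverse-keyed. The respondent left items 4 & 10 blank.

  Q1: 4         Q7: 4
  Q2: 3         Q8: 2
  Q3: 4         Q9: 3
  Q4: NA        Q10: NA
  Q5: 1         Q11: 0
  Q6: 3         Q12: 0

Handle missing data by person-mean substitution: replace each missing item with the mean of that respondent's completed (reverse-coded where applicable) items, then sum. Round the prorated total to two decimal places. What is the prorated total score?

33.60

Reverse-coded (on a 0–4 scale, reversed = 4 − raw):
  item 12: 4 − 0 = 4
Completed scored items (10 of 12): 4, 3, 4, 1, 3, 4, 2, 3, 0, 4; sum = 28.
Person mean = 28 / 10 ≈ 2.8000
Prorated total = (28 / 10) × 12 = 33.60 (to 2 dp)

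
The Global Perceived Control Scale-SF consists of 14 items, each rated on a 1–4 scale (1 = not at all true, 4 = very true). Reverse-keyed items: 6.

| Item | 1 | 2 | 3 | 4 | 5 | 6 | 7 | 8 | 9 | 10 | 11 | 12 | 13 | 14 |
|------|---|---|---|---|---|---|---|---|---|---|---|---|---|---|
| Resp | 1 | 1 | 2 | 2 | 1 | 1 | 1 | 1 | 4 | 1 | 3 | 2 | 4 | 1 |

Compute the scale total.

Reversing item 6 with 5 − raw:
Total = 1 + 1 + 2 + 2 + 1 + (5−1) + 1 + 1 + 4 + 1 + 3 + 2 + 4 + 1
      = 1 + 1 + 2 + 2 + 1 + 4 + 1 + 1 + 4 + 1 + 3 + 2 + 4 + 1 = 28

28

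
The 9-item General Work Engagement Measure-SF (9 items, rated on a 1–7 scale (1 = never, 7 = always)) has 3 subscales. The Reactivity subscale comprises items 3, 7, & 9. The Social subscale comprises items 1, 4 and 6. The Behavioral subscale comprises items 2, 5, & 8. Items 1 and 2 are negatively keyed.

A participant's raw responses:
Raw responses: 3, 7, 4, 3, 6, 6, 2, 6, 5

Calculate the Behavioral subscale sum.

Behavioral items: 2, 5, 8.
Of these, item 2 is negatively keyed; reverse-coded value = 8 − response.
  item 2: 8 − 7 = 1
  item 5: 6
  item 8: 6
Sum = 1 + 6 + 6 = 13

13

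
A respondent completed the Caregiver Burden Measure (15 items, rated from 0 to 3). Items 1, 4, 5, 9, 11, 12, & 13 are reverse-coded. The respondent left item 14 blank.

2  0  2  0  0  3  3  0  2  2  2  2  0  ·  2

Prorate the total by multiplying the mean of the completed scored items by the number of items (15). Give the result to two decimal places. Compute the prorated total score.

26.79

Reverse-coded (reverse-coded value = 3 − response):
  item 1: 3 − 2 = 1
  item 4: 3 − 0 = 3
  item 5: 3 − 0 = 3
  item 9: 3 − 2 = 1
  item 11: 3 − 2 = 1
  item 12: 3 − 2 = 1
  item 13: 3 − 0 = 3
Completed scored items (14 of 15): 1, 0, 2, 3, 3, 3, 3, 0, 1, 2, 1, 1, 3, 2; sum = 25.
Person mean = 25 / 14 ≈ 1.7857
Prorated total = (25 / 14) × 15 = 26.79 (to 2 dp)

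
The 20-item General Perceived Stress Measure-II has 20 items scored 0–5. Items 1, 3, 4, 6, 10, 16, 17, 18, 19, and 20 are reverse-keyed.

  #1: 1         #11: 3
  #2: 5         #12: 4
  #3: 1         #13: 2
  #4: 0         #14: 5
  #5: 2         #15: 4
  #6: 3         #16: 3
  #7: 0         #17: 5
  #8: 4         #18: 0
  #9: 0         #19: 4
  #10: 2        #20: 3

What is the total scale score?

Apply reverse scoring (on a 0–5 scale, reversed = 5 − raw):
  item 1: 5 − 1 = 4
  item 3: 5 − 1 = 4
  item 4: 5 − 0 = 5
  item 6: 5 − 3 = 2
  item 10: 5 − 2 = 3
  item 16: 5 − 3 = 2
  item 17: 5 − 5 = 0
  item 18: 5 − 0 = 5
  item 19: 5 − 4 = 1
  item 20: 5 − 3 = 2
Scored responses: 4, 5, 4, 5, 2, 2, 0, 4, 0, 3, 3, 4, 2, 5, 4, 2, 0, 5, 1, 2
Total = 4 + 5 + 4 + 5 + 2 + 2 + 0 + 4 + 0 + 3 + 3 + 4 + 2 + 5 + 4 + 2 + 0 + 5 + 1 + 2 = 57

57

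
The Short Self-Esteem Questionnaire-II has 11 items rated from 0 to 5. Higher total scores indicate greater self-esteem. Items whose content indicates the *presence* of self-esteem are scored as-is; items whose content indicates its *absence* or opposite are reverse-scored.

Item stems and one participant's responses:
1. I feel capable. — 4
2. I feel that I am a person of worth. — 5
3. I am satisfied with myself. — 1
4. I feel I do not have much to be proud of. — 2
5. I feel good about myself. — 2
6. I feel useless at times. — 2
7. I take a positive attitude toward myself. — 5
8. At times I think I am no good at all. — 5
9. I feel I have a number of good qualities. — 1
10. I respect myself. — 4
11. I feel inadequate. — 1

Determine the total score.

Items 4, 6, 8, 11 describe the absence/opposite of self-esteem → reverse-score.
on a 0–5 scale, reversed = 5 − raw.
  item 1: 4
  item 2: 5
  item 3: 1
  item 4: 5 − 2 = 3
  item 5: 2
  item 6: 5 − 2 = 3
  item 7: 5
  item 8: 5 − 5 = 0
  item 9: 1
  item 10: 4
  item 11: 5 − 1 = 4
Total = 4 + 5 + 1 + 3 + 2 + 3 + 5 + 0 + 1 + 4 + 4 = 32

32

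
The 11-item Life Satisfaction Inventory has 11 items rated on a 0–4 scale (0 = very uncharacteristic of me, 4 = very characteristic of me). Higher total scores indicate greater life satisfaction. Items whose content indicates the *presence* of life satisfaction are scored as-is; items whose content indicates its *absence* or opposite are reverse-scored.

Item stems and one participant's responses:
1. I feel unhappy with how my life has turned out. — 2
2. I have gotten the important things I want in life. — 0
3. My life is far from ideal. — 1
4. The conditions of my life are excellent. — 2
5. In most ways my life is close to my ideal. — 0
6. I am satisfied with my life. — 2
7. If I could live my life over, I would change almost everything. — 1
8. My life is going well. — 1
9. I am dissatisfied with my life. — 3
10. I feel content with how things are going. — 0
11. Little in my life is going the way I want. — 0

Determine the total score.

18

Items 1, 3, 7, 9, 11 describe the absence/opposite of life satisfaction → reverse-score.
on a 0–4 scale, reversed = 4 − raw.
  item 1: 4 − 2 = 2
  item 2: 0
  item 3: 4 − 1 = 3
  item 4: 2
  item 5: 0
  item 6: 2
  item 7: 4 − 1 = 3
  item 8: 1
  item 9: 4 − 3 = 1
  item 10: 0
  item 11: 4 − 0 = 4
Total = 2 + 0 + 3 + 2 + 0 + 2 + 3 + 1 + 1 + 0 + 4 = 18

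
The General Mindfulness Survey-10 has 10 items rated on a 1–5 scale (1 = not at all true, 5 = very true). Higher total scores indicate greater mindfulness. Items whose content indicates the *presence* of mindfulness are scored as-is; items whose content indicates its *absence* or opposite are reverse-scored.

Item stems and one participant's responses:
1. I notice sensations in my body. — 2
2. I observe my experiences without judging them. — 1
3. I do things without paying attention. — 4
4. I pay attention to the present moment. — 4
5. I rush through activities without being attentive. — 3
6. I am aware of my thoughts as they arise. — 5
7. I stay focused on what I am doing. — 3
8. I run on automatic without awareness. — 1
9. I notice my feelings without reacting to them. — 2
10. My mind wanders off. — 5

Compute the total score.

Items 3, 5, 8, 10 describe the absence/opposite of mindfulness → reverse-score.
on a 1–5 scale, reversed = 6 − raw.
  item 1: 2
  item 2: 1
  item 3: 6 − 4 = 2
  item 4: 4
  item 5: 6 − 3 = 3
  item 6: 5
  item 7: 3
  item 8: 6 − 1 = 5
  item 9: 2
  item 10: 6 − 5 = 1
Total = 2 + 1 + 2 + 4 + 3 + 5 + 3 + 5 + 2 + 1 = 28

28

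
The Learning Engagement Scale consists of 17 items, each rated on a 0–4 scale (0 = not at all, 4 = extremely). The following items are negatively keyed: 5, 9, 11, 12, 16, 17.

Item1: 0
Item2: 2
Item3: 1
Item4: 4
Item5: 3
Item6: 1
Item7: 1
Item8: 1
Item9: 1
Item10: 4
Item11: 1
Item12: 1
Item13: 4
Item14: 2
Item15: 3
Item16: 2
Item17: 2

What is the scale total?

37

Reversing items 5, 9, 11, 12, 16, & 17 with 4 − raw:
Total = 0 + 2 + 1 + 4 + (4−3) + 1 + 1 + 1 + (4−1) + 4 + (4−1) + (4−1) + 4 + 2 + 3 + (4−2) + (4−2)
      = 0 + 2 + 1 + 4 + 1 + 1 + 1 + 1 + 3 + 4 + 3 + 3 + 4 + 2 + 3 + 2 + 2 = 37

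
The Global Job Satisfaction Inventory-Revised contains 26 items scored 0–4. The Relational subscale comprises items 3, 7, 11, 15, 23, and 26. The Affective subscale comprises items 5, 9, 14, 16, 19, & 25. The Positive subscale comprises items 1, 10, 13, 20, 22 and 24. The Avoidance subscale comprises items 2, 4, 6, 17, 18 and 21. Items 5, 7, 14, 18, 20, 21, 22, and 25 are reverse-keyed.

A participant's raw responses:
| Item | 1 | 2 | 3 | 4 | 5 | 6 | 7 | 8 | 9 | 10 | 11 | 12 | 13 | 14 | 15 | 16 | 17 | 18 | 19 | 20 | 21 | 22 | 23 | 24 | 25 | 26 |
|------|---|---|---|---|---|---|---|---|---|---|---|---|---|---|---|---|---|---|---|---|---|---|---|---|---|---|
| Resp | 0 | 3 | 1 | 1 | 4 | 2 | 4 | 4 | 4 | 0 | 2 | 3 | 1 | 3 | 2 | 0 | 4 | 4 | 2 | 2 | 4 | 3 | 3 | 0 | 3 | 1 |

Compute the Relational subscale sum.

9

Relational items: 3, 7, 11, 15, 23, 26.
Of these, item 7 is reverse-keyed; reversed = (0+4) − raw = 4 − raw.
  item 3: 1
  item 7: 4 − 4 = 0
  item 11: 2
  item 15: 2
  item 23: 3
  item 26: 1
Sum = 1 + 0 + 2 + 2 + 3 + 1 = 9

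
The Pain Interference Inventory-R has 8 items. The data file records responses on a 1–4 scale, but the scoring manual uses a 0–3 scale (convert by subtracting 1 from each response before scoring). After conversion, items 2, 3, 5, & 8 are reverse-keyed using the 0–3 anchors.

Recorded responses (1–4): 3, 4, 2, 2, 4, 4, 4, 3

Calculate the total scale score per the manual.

Convert to 0–3: 2, 3, 1, 1, 3, 3, 3, 2
Reverse-coded (reverse-coded value = 3 − response):
  item 2: 3 − 3 = 0
  item 3: 3 − 1 = 2
  item 5: 3 − 3 = 0
  item 8: 3 − 2 = 1
Scored: 2, 0, 2, 1, 0, 3, 3, 1
Total = 12

12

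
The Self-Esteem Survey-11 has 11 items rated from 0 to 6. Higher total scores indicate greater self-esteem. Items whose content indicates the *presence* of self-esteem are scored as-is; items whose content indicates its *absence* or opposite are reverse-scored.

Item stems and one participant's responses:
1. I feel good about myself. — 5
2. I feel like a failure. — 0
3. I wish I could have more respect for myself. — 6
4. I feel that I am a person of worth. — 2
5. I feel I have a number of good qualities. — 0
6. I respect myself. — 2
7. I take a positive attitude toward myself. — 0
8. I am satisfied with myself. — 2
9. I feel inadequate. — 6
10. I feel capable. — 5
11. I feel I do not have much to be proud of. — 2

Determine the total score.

26

Items 2, 3, 9, 11 describe the absence/opposite of self-esteem → reverse-score.
reverse-coded value = 6 − response.
  item 1: 5
  item 2: 6 − 0 = 6
  item 3: 6 − 6 = 0
  item 4: 2
  item 5: 0
  item 6: 2
  item 7: 0
  item 8: 2
  item 9: 6 − 6 = 0
  item 10: 5
  item 11: 6 − 2 = 4
Total = 5 + 6 + 0 + 2 + 0 + 2 + 0 + 2 + 0 + 5 + 4 = 26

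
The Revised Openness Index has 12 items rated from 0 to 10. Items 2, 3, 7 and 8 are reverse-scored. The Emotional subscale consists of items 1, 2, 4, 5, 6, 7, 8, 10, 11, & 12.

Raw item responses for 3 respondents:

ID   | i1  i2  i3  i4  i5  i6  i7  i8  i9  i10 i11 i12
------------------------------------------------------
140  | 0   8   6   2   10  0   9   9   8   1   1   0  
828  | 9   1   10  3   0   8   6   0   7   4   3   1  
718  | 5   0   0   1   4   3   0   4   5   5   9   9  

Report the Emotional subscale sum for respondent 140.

Respondent 140 raw: 0, 8, 6, 2, 10, 0, 9, 9, 8, 1, 1, 0.
Emotional items: 1, 2, 4, 5, 6, 7, 8, 10, 11, 12.
Reverse-coded (on a 0–10 scale, reversed = 10 − raw):
  item 1: 0
  item 2: 10 − 8 = 2
  item 4: 2
  item 5: 10
  item 6: 0
  item 7: 10 − 9 = 1
  item 8: 10 − 9 = 1
  item 10: 1
  item 11: 1
  item 12: 0
Sum = 0 + 2 + 2 + 10 + 0 + 1 + 1 + 1 + 1 + 0 = 18

18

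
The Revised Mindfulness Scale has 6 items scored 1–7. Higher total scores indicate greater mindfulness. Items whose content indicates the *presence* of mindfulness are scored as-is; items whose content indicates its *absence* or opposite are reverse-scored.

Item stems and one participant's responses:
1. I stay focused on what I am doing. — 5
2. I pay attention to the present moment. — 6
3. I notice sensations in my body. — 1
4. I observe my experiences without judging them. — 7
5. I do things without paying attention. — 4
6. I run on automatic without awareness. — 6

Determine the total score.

Items 5, 6 describe the absence/opposite of mindfulness → reverse-score.
on a 1–7 scale, reversed = 8 − raw.
  item 1: 5
  item 2: 6
  item 3: 1
  item 4: 7
  item 5: 8 − 4 = 4
  item 6: 8 − 6 = 2
Total = 5 + 6 + 1 + 7 + 4 + 2 = 25

25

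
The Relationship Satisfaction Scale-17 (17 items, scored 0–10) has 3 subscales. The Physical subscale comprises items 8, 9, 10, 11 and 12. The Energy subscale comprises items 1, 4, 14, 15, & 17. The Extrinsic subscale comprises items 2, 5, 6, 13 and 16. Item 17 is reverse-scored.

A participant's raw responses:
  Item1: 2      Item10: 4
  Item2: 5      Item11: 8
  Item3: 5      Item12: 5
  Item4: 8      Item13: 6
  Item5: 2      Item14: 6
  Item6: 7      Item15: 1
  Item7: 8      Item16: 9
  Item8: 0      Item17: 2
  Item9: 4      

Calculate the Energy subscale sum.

25

Energy items: 1, 4, 14, 15, 17.
Of these, item 17 is reverse-scored; reversed = (0+10) − raw = 10 − raw.
  item 1: 2
  item 4: 8
  item 14: 6
  item 15: 1
  item 17: 10 − 2 = 8
Sum = 2 + 8 + 6 + 1 + 8 = 25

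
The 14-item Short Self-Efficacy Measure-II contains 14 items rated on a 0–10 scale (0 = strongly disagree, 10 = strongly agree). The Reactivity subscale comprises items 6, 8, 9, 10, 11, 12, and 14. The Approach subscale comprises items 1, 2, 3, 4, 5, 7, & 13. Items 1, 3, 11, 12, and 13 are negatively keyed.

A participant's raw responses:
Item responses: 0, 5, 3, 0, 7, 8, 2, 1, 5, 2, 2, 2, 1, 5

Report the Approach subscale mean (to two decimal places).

5.71

Approach items: 1, 2, 3, 4, 5, 7, 13.
Of these, items 1, 3 and 13 are negatively keyed; reverse-coded value = 10 − response.
  item 1: 10 − 0 = 10
  item 2: 5
  item 3: 10 − 3 = 7
  item 4: 0
  item 5: 7
  item 7: 2
  item 13: 10 − 1 = 9
Sum = 10 + 5 + 7 + 0 + 7 + 2 + 9 = 40
Mean = 40 / 7 = 5.71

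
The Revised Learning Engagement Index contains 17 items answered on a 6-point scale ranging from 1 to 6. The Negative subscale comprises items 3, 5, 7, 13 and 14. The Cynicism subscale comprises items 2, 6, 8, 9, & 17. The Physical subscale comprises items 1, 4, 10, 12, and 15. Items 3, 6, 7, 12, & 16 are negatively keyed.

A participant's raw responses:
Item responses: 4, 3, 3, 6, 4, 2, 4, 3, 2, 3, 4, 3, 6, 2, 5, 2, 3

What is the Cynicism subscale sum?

16

Cynicism items: 2, 6, 8, 9, 17.
Of these, item 6 is negatively keyed; on a 1–6 scale, reversed = 7 − raw.
  item 2: 3
  item 6: 7 − 2 = 5
  item 8: 3
  item 9: 2
  item 17: 3
Sum = 3 + 5 + 3 + 2 + 3 = 16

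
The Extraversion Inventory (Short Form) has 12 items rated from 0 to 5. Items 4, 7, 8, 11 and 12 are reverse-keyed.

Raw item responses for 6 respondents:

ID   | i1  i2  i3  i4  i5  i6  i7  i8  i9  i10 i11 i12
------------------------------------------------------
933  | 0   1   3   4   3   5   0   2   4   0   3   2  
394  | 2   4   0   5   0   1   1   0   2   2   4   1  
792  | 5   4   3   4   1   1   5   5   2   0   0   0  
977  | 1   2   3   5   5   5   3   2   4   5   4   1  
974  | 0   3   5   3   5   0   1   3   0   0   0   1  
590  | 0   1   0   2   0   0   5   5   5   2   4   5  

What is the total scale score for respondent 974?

30

Respondent 974 raw: 0, 3, 5, 3, 5, 0, 1, 3, 0, 0, 0, 1.
Reverse-coded (reverse-coded value = 5 − response):
  item 1: 0
  item 2: 3
  item 3: 5
  item 4: 5 − 3 = 2
  item 5: 5
  item 6: 0
  item 7: 5 − 1 = 4
  item 8: 5 − 3 = 2
  item 9: 0
  item 10: 0
  item 11: 5 − 0 = 5
  item 12: 5 − 1 = 4
Sum = 0 + 3 + 5 + 2 + 5 + 0 + 4 + 2 + 0 + 0 + 5 + 4 = 30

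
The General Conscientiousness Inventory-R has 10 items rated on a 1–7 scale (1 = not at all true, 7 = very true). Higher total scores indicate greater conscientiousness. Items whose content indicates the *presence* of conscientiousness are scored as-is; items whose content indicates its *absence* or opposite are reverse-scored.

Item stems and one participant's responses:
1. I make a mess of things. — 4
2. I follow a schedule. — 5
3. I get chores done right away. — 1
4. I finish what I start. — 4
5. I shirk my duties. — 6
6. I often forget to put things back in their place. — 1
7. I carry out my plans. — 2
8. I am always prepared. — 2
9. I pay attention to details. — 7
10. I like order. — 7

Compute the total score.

Items 1, 5, 6 describe the absence/opposite of conscientiousness → reverse-score.
on a 1–7 scale, reversed = 8 − raw.
  item 1: 8 − 4 = 4
  item 2: 5
  item 3: 1
  item 4: 4
  item 5: 8 − 6 = 2
  item 6: 8 − 1 = 7
  item 7: 2
  item 8: 2
  item 9: 7
  item 10: 7
Total = 4 + 5 + 1 + 4 + 2 + 7 + 2 + 2 + 7 + 7 = 41

41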